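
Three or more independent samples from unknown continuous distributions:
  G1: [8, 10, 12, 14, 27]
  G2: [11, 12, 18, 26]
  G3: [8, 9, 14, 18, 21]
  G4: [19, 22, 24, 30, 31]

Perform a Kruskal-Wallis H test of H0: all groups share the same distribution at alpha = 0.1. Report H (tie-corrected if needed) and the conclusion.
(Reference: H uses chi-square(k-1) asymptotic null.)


Step 1: Combine all N = 19 observations and assign midranks.
sorted (value, group, rank): (8,G1,1.5), (8,G3,1.5), (9,G3,3), (10,G1,4), (11,G2,5), (12,G1,6.5), (12,G2,6.5), (14,G1,8.5), (14,G3,8.5), (18,G2,10.5), (18,G3,10.5), (19,G4,12), (21,G3,13), (22,G4,14), (24,G4,15), (26,G2,16), (27,G1,17), (30,G4,18), (31,G4,19)
Step 2: Sum ranks within each group.
R_1 = 37.5 (n_1 = 5)
R_2 = 38 (n_2 = 4)
R_3 = 36.5 (n_3 = 5)
R_4 = 78 (n_4 = 5)
Step 3: H = 12/(N(N+1)) * sum(R_i^2/n_i) - 3(N+1)
     = 12/(19*20) * (37.5^2/5 + 38^2/4 + 36.5^2/5 + 78^2/5) - 3*20
     = 0.031579 * 2125.5 - 60
     = 7.121053.
Step 4: Ties present; correction factor C = 1 - 24/(19^3 - 19) = 0.996491. Corrected H = 7.121053 / 0.996491 = 7.146127.
Step 5: Under H0, H ~ chi^2(3); p-value = 0.067383.
Step 6: alpha = 0.1. reject H0.

H = 7.1461, df = 3, p = 0.067383, reject H0.


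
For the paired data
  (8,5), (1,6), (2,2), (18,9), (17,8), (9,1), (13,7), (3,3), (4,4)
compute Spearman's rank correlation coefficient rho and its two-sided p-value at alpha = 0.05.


Step 1: Rank x and y separately (midranks; no ties here).
rank(x): 8->5, 1->1, 2->2, 18->9, 17->8, 9->6, 13->7, 3->3, 4->4
rank(y): 5->5, 6->6, 2->2, 9->9, 8->8, 1->1, 7->7, 3->3, 4->4
Step 2: d_i = R_x(i) - R_y(i); compute d_i^2.
  (5-5)^2=0, (1-6)^2=25, (2-2)^2=0, (9-9)^2=0, (8-8)^2=0, (6-1)^2=25, (7-7)^2=0, (3-3)^2=0, (4-4)^2=0
sum(d^2) = 50.
Step 3: rho = 1 - 6*50 / (9*(9^2 - 1)) = 1 - 300/720 = 0.583333.
Step 4: Under H0, t = rho * sqrt((n-2)/(1-rho^2)) = 1.9001 ~ t(7).
Step 5: Two-sided p-value from the t-distribution with 7 df = 0.099186.
Step 6: alpha = 0.05. fail to reject H0.

rho = 0.5833, p = 0.099186, fail to reject H0 at alpha = 0.05.


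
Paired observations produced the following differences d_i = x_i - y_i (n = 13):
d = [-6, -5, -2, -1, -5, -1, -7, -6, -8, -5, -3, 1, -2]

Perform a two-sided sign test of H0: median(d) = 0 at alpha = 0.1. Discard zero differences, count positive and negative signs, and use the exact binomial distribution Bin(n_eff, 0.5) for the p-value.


Step 1: Discard zero differences. Original n = 13; n_eff = number of nonzero differences = 13.
Nonzero differences (with sign): -6, -5, -2, -1, -5, -1, -7, -6, -8, -5, -3, +1, -2
Step 2: Count signs: positive = 1, negative = 12.
Step 3: Under H0: P(positive) = 0.5, so the number of positives S ~ Bin(13, 0.5).
Step 4: Two-sided exact p-value = sum of Bin(13,0.5) probabilities at or below the observed probability = 0.003418.
Step 5: alpha = 0.1. reject H0.

n_eff = 13, pos = 1, neg = 12, p = 0.003418, reject H0.


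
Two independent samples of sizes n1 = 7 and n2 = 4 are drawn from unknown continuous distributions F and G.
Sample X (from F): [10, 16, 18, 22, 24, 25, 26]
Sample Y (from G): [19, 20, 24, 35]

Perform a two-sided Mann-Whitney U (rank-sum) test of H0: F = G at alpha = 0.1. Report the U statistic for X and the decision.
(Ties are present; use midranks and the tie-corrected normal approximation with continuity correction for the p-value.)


Step 1: Combine and sort all 11 observations; assign midranks.
sorted (value, group): (10,X), (16,X), (18,X), (19,Y), (20,Y), (22,X), (24,X), (24,Y), (25,X), (26,X), (35,Y)
ranks: 10->1, 16->2, 18->3, 19->4, 20->5, 22->6, 24->7.5, 24->7.5, 25->9, 26->10, 35->11
Step 2: Rank sum for X: R1 = 1 + 2 + 3 + 6 + 7.5 + 9 + 10 = 38.5.
Step 3: U_X = R1 - n1(n1+1)/2 = 38.5 - 7*8/2 = 38.5 - 28 = 10.5.
       U_Y = n1*n2 - U_X = 28 - 10.5 = 17.5.
Step 4: Ties are present, so use the tie-corrected normal approximation (with continuity correction) for the p-value.
Step 5: p-value = 0.569872; compare to alpha = 0.1. fail to reject H0.

U_X = 10.5, p = 0.569872, fail to reject H0 at alpha = 0.1.


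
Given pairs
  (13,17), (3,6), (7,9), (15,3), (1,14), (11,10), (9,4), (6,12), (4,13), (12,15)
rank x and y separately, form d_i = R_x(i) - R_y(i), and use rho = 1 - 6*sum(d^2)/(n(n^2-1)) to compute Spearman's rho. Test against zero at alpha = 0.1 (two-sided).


Step 1: Rank x and y separately (midranks; no ties here).
rank(x): 13->9, 3->2, 7->5, 15->10, 1->1, 11->7, 9->6, 6->4, 4->3, 12->8
rank(y): 17->10, 6->3, 9->4, 3->1, 14->8, 10->5, 4->2, 12->6, 13->7, 15->9
Step 2: d_i = R_x(i) - R_y(i); compute d_i^2.
  (9-10)^2=1, (2-3)^2=1, (5-4)^2=1, (10-1)^2=81, (1-8)^2=49, (7-5)^2=4, (6-2)^2=16, (4-6)^2=4, (3-7)^2=16, (8-9)^2=1
sum(d^2) = 174.
Step 3: rho = 1 - 6*174 / (10*(10^2 - 1)) = 1 - 1044/990 = -0.054545.
Step 4: Under H0, t = rho * sqrt((n-2)/(1-rho^2)) = -0.1545 ~ t(8).
Step 5: Two-sided p-value from the t-distribution with 8 df = 0.881036.
Step 6: alpha = 0.1. fail to reject H0.

rho = -0.0545, p = 0.881036, fail to reject H0 at alpha = 0.1.


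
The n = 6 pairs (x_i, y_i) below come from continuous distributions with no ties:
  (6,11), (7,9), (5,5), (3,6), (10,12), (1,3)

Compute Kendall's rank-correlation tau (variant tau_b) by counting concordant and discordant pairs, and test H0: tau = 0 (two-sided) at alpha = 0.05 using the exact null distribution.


Step 1: Enumerate the 15 unordered pairs (i,j) with i<j and classify each by sign(x_j-x_i) * sign(y_j-y_i).
  (1,2):dx=+1,dy=-2->D; (1,3):dx=-1,dy=-6->C; (1,4):dx=-3,dy=-5->C; (1,5):dx=+4,dy=+1->C
  (1,6):dx=-5,dy=-8->C; (2,3):dx=-2,dy=-4->C; (2,4):dx=-4,dy=-3->C; (2,5):dx=+3,dy=+3->C
  (2,6):dx=-6,dy=-6->C; (3,4):dx=-2,dy=+1->D; (3,5):dx=+5,dy=+7->C; (3,6):dx=-4,dy=-2->C
  (4,5):dx=+7,dy=+6->C; (4,6):dx=-2,dy=-3->C; (5,6):dx=-9,dy=-9->C
Step 2: C = 13, D = 2, total pairs = 15.
Step 3: tau = (C - D)/(n(n-1)/2) = (13 - 2)/15 = 0.733333.
Step 4: Exact two-sided p-value (enumerate n! = 720 permutations of y under H0): p = 0.055556.
Step 5: alpha = 0.05. fail to reject H0.

tau_b = 0.7333 (C=13, D=2), p = 0.055556, fail to reject H0.


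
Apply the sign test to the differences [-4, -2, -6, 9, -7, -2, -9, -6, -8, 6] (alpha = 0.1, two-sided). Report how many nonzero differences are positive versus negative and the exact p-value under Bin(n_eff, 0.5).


Step 1: Discard zero differences. Original n = 10; n_eff = number of nonzero differences = 10.
Nonzero differences (with sign): -4, -2, -6, +9, -7, -2, -9, -6, -8, +6
Step 2: Count signs: positive = 2, negative = 8.
Step 3: Under H0: P(positive) = 0.5, so the number of positives S ~ Bin(10, 0.5).
Step 4: Two-sided exact p-value = sum of Bin(10,0.5) probabilities at or below the observed probability = 0.109375.
Step 5: alpha = 0.1. fail to reject H0.

n_eff = 10, pos = 2, neg = 8, p = 0.109375, fail to reject H0.


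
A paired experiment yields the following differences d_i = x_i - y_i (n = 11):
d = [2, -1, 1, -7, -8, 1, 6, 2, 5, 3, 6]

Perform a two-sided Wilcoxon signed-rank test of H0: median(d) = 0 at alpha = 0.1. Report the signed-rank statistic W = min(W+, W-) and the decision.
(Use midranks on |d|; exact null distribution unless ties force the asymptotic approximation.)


Step 1: Drop any zero differences (none here) and take |d_i|.
|d| = [2, 1, 1, 7, 8, 1, 6, 2, 5, 3, 6]
Step 2: Midrank |d_i| (ties get averaged ranks).
ranks: |2|->4.5, |1|->2, |1|->2, |7|->10, |8|->11, |1|->2, |6|->8.5, |2|->4.5, |5|->7, |3|->6, |6|->8.5
Step 3: Attach original signs; sum ranks with positive sign and with negative sign.
W+ = 4.5 + 2 + 2 + 8.5 + 4.5 + 7 + 6 + 8.5 = 43
W- = 2 + 10 + 11 = 23
(Check: W+ + W- = 66 should equal n(n+1)/2 = 66.)
Step 4: Test statistic W = min(W+, W-) = 23.
Step 5: Ties in |d|, so use the tie-corrected normal approximation.
        E[W] = n(n+1)/4 = 11*12/4 = 33.
        Tie groups: |d|=1 (t=3), |d|=2 (t=2), |d|=6 (t=2); sum(t^3 - t) = 36.
        Var[W] = n(n+1)(2n+1)/24 - sum(t^3-t)/48 = 3036/24 - 36/48 = 125.75.
        z = (W - E[W]) / sqrt(Var[W]) = (23 - 33) / 11.2138 = -0.8918.
        Two-sided p = 2*Phi(z) = 0.372524.
Step 6: alpha = 0.1. fail to reject H0.

W+ = 43, W- = 23, W = min = 23, p = 0.372524, fail to reject H0.


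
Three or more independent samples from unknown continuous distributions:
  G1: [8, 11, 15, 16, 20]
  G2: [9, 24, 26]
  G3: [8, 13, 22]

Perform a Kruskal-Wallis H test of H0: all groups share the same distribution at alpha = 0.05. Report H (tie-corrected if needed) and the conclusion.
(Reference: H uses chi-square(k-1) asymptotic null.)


Step 1: Combine all N = 11 observations and assign midranks.
sorted (value, group, rank): (8,G1,1.5), (8,G3,1.5), (9,G2,3), (11,G1,4), (13,G3,5), (15,G1,6), (16,G1,7), (20,G1,8), (22,G3,9), (24,G2,10), (26,G2,11)
Step 2: Sum ranks within each group.
R_1 = 26.5 (n_1 = 5)
R_2 = 24 (n_2 = 3)
R_3 = 15.5 (n_3 = 3)
Step 3: H = 12/(N(N+1)) * sum(R_i^2/n_i) - 3(N+1)
     = 12/(11*12) * (26.5^2/5 + 24^2/3 + 15.5^2/3) - 3*12
     = 0.090909 * 412.533 - 36
     = 1.503030.
Step 4: Ties present; correction factor C = 1 - 6/(11^3 - 11) = 0.995455. Corrected H = 1.503030 / 0.995455 = 1.509893.
Step 5: Under H0, H ~ chi^2(2); p-value = 0.470036.
Step 6: alpha = 0.05. fail to reject H0.

H = 1.5099, df = 2, p = 0.470036, fail to reject H0.


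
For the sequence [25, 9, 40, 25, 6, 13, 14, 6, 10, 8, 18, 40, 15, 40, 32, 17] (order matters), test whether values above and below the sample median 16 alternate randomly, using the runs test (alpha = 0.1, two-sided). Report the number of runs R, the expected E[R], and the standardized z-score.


Step 1: Compute median = 16; label A = above, B = below.
Labels in order: ABAABBBBBBAABAAA  (n_A = 8, n_B = 8)
Step 2: Count runs R = 7.
Step 3: Under H0 (random ordering), E[R] = 2*n_A*n_B/(n_A+n_B) + 1 = 2*8*8/16 + 1 = 9.0000.
        Var[R] = 2*n_A*n_B*(2*n_A*n_B - n_A - n_B) / ((n_A+n_B)^2 * (n_A+n_B-1)) = 14336/3840 = 3.7333.
        SD[R] = 1.9322.
Step 4: Continuity-corrected z = (R + 0.5 - E[R]) / SD[R] = (7 + 0.5 - 9.0000) / 1.9322 = -0.7763.
Step 5: Two-sided p-value via normal approximation = 2*(1 - Phi(|z|)) = 0.437558.
Step 6: alpha = 0.1. fail to reject H0.

R = 7, z = -0.7763, p = 0.437558, fail to reject H0.


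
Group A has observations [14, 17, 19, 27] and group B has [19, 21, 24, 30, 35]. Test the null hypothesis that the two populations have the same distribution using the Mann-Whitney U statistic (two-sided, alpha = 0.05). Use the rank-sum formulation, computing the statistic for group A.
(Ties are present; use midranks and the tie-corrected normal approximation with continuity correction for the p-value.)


Step 1: Combine and sort all 9 observations; assign midranks.
sorted (value, group): (14,X), (17,X), (19,X), (19,Y), (21,Y), (24,Y), (27,X), (30,Y), (35,Y)
ranks: 14->1, 17->2, 19->3.5, 19->3.5, 21->5, 24->6, 27->7, 30->8, 35->9
Step 2: Rank sum for X: R1 = 1 + 2 + 3.5 + 7 = 13.5.
Step 3: U_X = R1 - n1(n1+1)/2 = 13.5 - 4*5/2 = 13.5 - 10 = 3.5.
       U_Y = n1*n2 - U_X = 20 - 3.5 = 16.5.
Step 4: Ties are present, so use the tie-corrected normal approximation (with continuity correction) for the p-value.
Step 5: p-value = 0.139983; compare to alpha = 0.05. fail to reject H0.

U_X = 3.5, p = 0.139983, fail to reject H0 at alpha = 0.05.


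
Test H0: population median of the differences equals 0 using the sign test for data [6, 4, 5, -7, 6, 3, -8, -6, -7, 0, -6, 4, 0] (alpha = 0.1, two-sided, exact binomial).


Step 1: Discard zero differences. Original n = 13; n_eff = number of nonzero differences = 11.
Nonzero differences (with sign): +6, +4, +5, -7, +6, +3, -8, -6, -7, -6, +4
Step 2: Count signs: positive = 6, negative = 5.
Step 3: Under H0: P(positive) = 0.5, so the number of positives S ~ Bin(11, 0.5).
Step 4: Two-sided exact p-value = sum of Bin(11,0.5) probabilities at or below the observed probability = 1.000000.
Step 5: alpha = 0.1. fail to reject H0.

n_eff = 11, pos = 6, neg = 5, p = 1.000000, fail to reject H0.


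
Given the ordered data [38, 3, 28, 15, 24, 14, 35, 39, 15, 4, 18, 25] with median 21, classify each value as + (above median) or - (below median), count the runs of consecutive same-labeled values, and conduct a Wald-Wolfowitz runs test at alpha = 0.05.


Step 1: Compute median = 21; label A = above, B = below.
Labels in order: ABABABAABBBA  (n_A = 6, n_B = 6)
Step 2: Count runs R = 9.
Step 3: Under H0 (random ordering), E[R] = 2*n_A*n_B/(n_A+n_B) + 1 = 2*6*6/12 + 1 = 7.0000.
        Var[R] = 2*n_A*n_B*(2*n_A*n_B - n_A - n_B) / ((n_A+n_B)^2 * (n_A+n_B-1)) = 4320/1584 = 2.7273.
        SD[R] = 1.6514.
Step 4: Continuity-corrected z = (R - 0.5 - E[R]) / SD[R] = (9 - 0.5 - 7.0000) / 1.6514 = 0.9083.
Step 5: Two-sided p-value via normal approximation = 2*(1 - Phi(|z|)) = 0.363722.
Step 6: alpha = 0.05. fail to reject H0.

R = 9, z = 0.9083, p = 0.363722, fail to reject H0.


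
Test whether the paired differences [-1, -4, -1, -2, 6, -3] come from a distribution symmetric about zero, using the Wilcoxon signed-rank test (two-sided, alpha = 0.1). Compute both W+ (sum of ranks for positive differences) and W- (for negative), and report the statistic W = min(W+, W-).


Step 1: Drop any zero differences (none here) and take |d_i|.
|d| = [1, 4, 1, 2, 6, 3]
Step 2: Midrank |d_i| (ties get averaged ranks).
ranks: |1|->1.5, |4|->5, |1|->1.5, |2|->3, |6|->6, |3|->4
Step 3: Attach original signs; sum ranks with positive sign and with negative sign.
W+ = 6 = 6
W- = 1.5 + 5 + 1.5 + 3 + 4 = 15
(Check: W+ + W- = 21 should equal n(n+1)/2 = 21.)
Step 4: Test statistic W = min(W+, W-) = 6.
Step 5: Ties in |d|, so use the tie-corrected normal approximation.
        E[W] = n(n+1)/4 = 6*7/4 = 10.5.
        Tie groups: |d|=1 (t=2); sum(t^3 - t) = 6.
        Var[W] = n(n+1)(2n+1)/24 - sum(t^3-t)/48 = 546/24 - 6/48 = 22.625.
        z = (W - E[W]) / sqrt(Var[W]) = (6 - 10.5) / 4.7566 = -0.9461.
        Two-sided p = 2*Phi(z) = 0.344118.
Step 6: alpha = 0.1. fail to reject H0.

W+ = 6, W- = 15, W = min = 6, p = 0.344118, fail to reject H0.


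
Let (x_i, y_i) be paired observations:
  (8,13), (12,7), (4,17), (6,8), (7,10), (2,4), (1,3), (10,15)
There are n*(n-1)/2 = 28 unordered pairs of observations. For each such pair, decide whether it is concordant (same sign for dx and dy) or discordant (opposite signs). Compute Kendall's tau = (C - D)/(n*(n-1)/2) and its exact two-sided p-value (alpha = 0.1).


Step 1: Enumerate the 28 unordered pairs (i,j) with i<j and classify each by sign(x_j-x_i) * sign(y_j-y_i).
  (1,2):dx=+4,dy=-6->D; (1,3):dx=-4,dy=+4->D; (1,4):dx=-2,dy=-5->C; (1,5):dx=-1,dy=-3->C
  (1,6):dx=-6,dy=-9->C; (1,7):dx=-7,dy=-10->C; (1,8):dx=+2,dy=+2->C; (2,3):dx=-8,dy=+10->D
  (2,4):dx=-6,dy=+1->D; (2,5):dx=-5,dy=+3->D; (2,6):dx=-10,dy=-3->C; (2,7):dx=-11,dy=-4->C
  (2,8):dx=-2,dy=+8->D; (3,4):dx=+2,dy=-9->D; (3,5):dx=+3,dy=-7->D; (3,6):dx=-2,dy=-13->C
  (3,7):dx=-3,dy=-14->C; (3,8):dx=+6,dy=-2->D; (4,5):dx=+1,dy=+2->C; (4,6):dx=-4,dy=-4->C
  (4,7):dx=-5,dy=-5->C; (4,8):dx=+4,dy=+7->C; (5,6):dx=-5,dy=-6->C; (5,7):dx=-6,dy=-7->C
  (5,8):dx=+3,dy=+5->C; (6,7):dx=-1,dy=-1->C; (6,8):dx=+8,dy=+11->C; (7,8):dx=+9,dy=+12->C
Step 2: C = 19, D = 9, total pairs = 28.
Step 3: tau = (C - D)/(n(n-1)/2) = (19 - 9)/28 = 0.357143.
Step 4: Exact two-sided p-value (enumerate n! = 40320 permutations of y under H0): p = 0.275099.
Step 5: alpha = 0.1. fail to reject H0.

tau_b = 0.3571 (C=19, D=9), p = 0.275099, fail to reject H0.


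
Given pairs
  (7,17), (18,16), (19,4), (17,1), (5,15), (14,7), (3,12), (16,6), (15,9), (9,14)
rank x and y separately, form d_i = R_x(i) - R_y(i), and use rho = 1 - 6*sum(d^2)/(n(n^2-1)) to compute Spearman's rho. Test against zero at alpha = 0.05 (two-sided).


Step 1: Rank x and y separately (midranks; no ties here).
rank(x): 7->3, 18->9, 19->10, 17->8, 5->2, 14->5, 3->1, 16->7, 15->6, 9->4
rank(y): 17->10, 16->9, 4->2, 1->1, 15->8, 7->4, 12->6, 6->3, 9->5, 14->7
Step 2: d_i = R_x(i) - R_y(i); compute d_i^2.
  (3-10)^2=49, (9-9)^2=0, (10-2)^2=64, (8-1)^2=49, (2-8)^2=36, (5-4)^2=1, (1-6)^2=25, (7-3)^2=16, (6-5)^2=1, (4-7)^2=9
sum(d^2) = 250.
Step 3: rho = 1 - 6*250 / (10*(10^2 - 1)) = 1 - 1500/990 = -0.515152.
Step 4: Under H0, t = rho * sqrt((n-2)/(1-rho^2)) = -1.7000 ~ t(8).
Step 5: Two-sided p-value from the t-distribution with 8 df = 0.127553.
Step 6: alpha = 0.05. fail to reject H0.

rho = -0.5152, p = 0.127553, fail to reject H0 at alpha = 0.05.


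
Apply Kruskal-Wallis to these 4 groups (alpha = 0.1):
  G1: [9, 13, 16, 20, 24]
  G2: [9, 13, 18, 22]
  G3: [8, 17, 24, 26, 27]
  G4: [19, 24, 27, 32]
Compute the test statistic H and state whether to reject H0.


Step 1: Combine all N = 18 observations and assign midranks.
sorted (value, group, rank): (8,G3,1), (9,G1,2.5), (9,G2,2.5), (13,G1,4.5), (13,G2,4.5), (16,G1,6), (17,G3,7), (18,G2,8), (19,G4,9), (20,G1,10), (22,G2,11), (24,G1,13), (24,G3,13), (24,G4,13), (26,G3,15), (27,G3,16.5), (27,G4,16.5), (32,G4,18)
Step 2: Sum ranks within each group.
R_1 = 36 (n_1 = 5)
R_2 = 26 (n_2 = 4)
R_3 = 52.5 (n_3 = 5)
R_4 = 56.5 (n_4 = 4)
Step 3: H = 12/(N(N+1)) * sum(R_i^2/n_i) - 3(N+1)
     = 12/(18*19) * (36^2/5 + 26^2/4 + 52.5^2/5 + 56.5^2/4) - 3*19
     = 0.035088 * 1777.51 - 57
     = 5.368860.
Step 4: Ties present; correction factor C = 1 - 42/(18^3 - 18) = 0.992776. Corrected H = 5.368860 / 0.992776 = 5.407926.
Step 5: Under H0, H ~ chi^2(3); p-value = 0.144251.
Step 6: alpha = 0.1. fail to reject H0.

H = 5.4079, df = 3, p = 0.144251, fail to reject H0.


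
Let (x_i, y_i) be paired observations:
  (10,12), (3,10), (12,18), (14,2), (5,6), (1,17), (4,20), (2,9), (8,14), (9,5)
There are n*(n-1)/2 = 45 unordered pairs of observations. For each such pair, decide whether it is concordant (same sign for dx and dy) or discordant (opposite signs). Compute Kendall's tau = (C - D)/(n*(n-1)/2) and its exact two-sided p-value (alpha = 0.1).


Step 1: Enumerate the 45 unordered pairs (i,j) with i<j and classify each by sign(x_j-x_i) * sign(y_j-y_i).
  (1,2):dx=-7,dy=-2->C; (1,3):dx=+2,dy=+6->C; (1,4):dx=+4,dy=-10->D; (1,5):dx=-5,dy=-6->C
  (1,6):dx=-9,dy=+5->D; (1,7):dx=-6,dy=+8->D; (1,8):dx=-8,dy=-3->C; (1,9):dx=-2,dy=+2->D
  (1,10):dx=-1,dy=-7->C; (2,3):dx=+9,dy=+8->C; (2,4):dx=+11,dy=-8->D; (2,5):dx=+2,dy=-4->D
  (2,6):dx=-2,dy=+7->D; (2,7):dx=+1,dy=+10->C; (2,8):dx=-1,dy=-1->C; (2,9):dx=+5,dy=+4->C
  (2,10):dx=+6,dy=-5->D; (3,4):dx=+2,dy=-16->D; (3,5):dx=-7,dy=-12->C; (3,6):dx=-11,dy=-1->C
  (3,7):dx=-8,dy=+2->D; (3,8):dx=-10,dy=-9->C; (3,9):dx=-4,dy=-4->C; (3,10):dx=-3,dy=-13->C
  (4,5):dx=-9,dy=+4->D; (4,6):dx=-13,dy=+15->D; (4,7):dx=-10,dy=+18->D; (4,8):dx=-12,dy=+7->D
  (4,9):dx=-6,dy=+12->D; (4,10):dx=-5,dy=+3->D; (5,6):dx=-4,dy=+11->D; (5,7):dx=-1,dy=+14->D
  (5,8):dx=-3,dy=+3->D; (5,9):dx=+3,dy=+8->C; (5,10):dx=+4,dy=-1->D; (6,7):dx=+3,dy=+3->C
  (6,8):dx=+1,dy=-8->D; (6,9):dx=+7,dy=-3->D; (6,10):dx=+8,dy=-12->D; (7,8):dx=-2,dy=-11->C
  (7,9):dx=+4,dy=-6->D; (7,10):dx=+5,dy=-15->D; (8,9):dx=+6,dy=+5->C; (8,10):dx=+7,dy=-4->D
  (9,10):dx=+1,dy=-9->D
Step 2: C = 18, D = 27, total pairs = 45.
Step 3: tau = (C - D)/(n(n-1)/2) = (18 - 27)/45 = -0.200000.
Step 4: Exact two-sided p-value (enumerate n! = 3628800 permutations of y under H0): p = 0.484313.
Step 5: alpha = 0.1. fail to reject H0.

tau_b = -0.2000 (C=18, D=27), p = 0.484313, fail to reject H0.


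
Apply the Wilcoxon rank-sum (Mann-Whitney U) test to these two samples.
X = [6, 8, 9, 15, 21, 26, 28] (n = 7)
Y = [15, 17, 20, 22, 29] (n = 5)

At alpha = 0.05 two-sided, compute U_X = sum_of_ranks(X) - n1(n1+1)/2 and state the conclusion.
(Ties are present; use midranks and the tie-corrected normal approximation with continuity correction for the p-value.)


Step 1: Combine and sort all 12 observations; assign midranks.
sorted (value, group): (6,X), (8,X), (9,X), (15,X), (15,Y), (17,Y), (20,Y), (21,X), (22,Y), (26,X), (28,X), (29,Y)
ranks: 6->1, 8->2, 9->3, 15->4.5, 15->4.5, 17->6, 20->7, 21->8, 22->9, 26->10, 28->11, 29->12
Step 2: Rank sum for X: R1 = 1 + 2 + 3 + 4.5 + 8 + 10 + 11 = 39.5.
Step 3: U_X = R1 - n1(n1+1)/2 = 39.5 - 7*8/2 = 39.5 - 28 = 11.5.
       U_Y = n1*n2 - U_X = 35 - 11.5 = 23.5.
Step 4: Ties are present, so use the tie-corrected normal approximation (with continuity correction) for the p-value.
Step 5: p-value = 0.370914; compare to alpha = 0.05. fail to reject H0.

U_X = 11.5, p = 0.370914, fail to reject H0 at alpha = 0.05.


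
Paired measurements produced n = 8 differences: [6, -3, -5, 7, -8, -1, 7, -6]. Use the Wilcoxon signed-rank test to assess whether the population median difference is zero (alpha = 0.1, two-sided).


Step 1: Drop any zero differences (none here) and take |d_i|.
|d| = [6, 3, 5, 7, 8, 1, 7, 6]
Step 2: Midrank |d_i| (ties get averaged ranks).
ranks: |6|->4.5, |3|->2, |5|->3, |7|->6.5, |8|->8, |1|->1, |7|->6.5, |6|->4.5
Step 3: Attach original signs; sum ranks with positive sign and with negative sign.
W+ = 4.5 + 6.5 + 6.5 = 17.5
W- = 2 + 3 + 8 + 1 + 4.5 = 18.5
(Check: W+ + W- = 36 should equal n(n+1)/2 = 36.)
Step 4: Test statistic W = min(W+, W-) = 17.5.
Step 5: Ties in |d|, so use the tie-corrected normal approximation.
        E[W] = n(n+1)/4 = 8*9/4 = 18.
        Tie groups: |d|=6 (t=2), |d|=7 (t=2); sum(t^3 - t) = 12.
        Var[W] = n(n+1)(2n+1)/24 - sum(t^3-t)/48 = 1224/24 - 12/48 = 50.75.
        z = (W - E[W]) / sqrt(Var[W]) = (17.5 - 18) / 7.1239 = -0.0702.
        Two-sided p = 2*Phi(z) = 0.944045.
Step 6: alpha = 0.1. fail to reject H0.

W+ = 17.5, W- = 18.5, W = min = 17.5, p = 0.944045, fail to reject H0.


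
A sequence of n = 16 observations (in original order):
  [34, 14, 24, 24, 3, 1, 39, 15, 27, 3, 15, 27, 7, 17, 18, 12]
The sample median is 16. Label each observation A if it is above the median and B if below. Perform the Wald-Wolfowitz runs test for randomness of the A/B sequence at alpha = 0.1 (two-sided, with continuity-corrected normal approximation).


Step 1: Compute median = 16; label A = above, B = below.
Labels in order: ABAABBABABBABAAB  (n_A = 8, n_B = 8)
Step 2: Count runs R = 12.
Step 3: Under H0 (random ordering), E[R] = 2*n_A*n_B/(n_A+n_B) + 1 = 2*8*8/16 + 1 = 9.0000.
        Var[R] = 2*n_A*n_B*(2*n_A*n_B - n_A - n_B) / ((n_A+n_B)^2 * (n_A+n_B-1)) = 14336/3840 = 3.7333.
        SD[R] = 1.9322.
Step 4: Continuity-corrected z = (R - 0.5 - E[R]) / SD[R] = (12 - 0.5 - 9.0000) / 1.9322 = 1.2939.
Step 5: Two-sided p-value via normal approximation = 2*(1 - Phi(|z|)) = 0.195709.
Step 6: alpha = 0.1. fail to reject H0.

R = 12, z = 1.2939, p = 0.195709, fail to reject H0.


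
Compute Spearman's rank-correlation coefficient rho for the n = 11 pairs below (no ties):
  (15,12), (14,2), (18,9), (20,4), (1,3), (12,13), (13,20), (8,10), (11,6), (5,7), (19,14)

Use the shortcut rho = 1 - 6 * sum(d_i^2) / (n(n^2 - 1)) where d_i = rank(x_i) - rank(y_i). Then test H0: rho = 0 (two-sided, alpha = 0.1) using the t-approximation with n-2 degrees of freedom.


Step 1: Rank x and y separately (midranks; no ties here).
rank(x): 15->8, 14->7, 18->9, 20->11, 1->1, 12->5, 13->6, 8->3, 11->4, 5->2, 19->10
rank(y): 12->8, 2->1, 9->6, 4->3, 3->2, 13->9, 20->11, 10->7, 6->4, 7->5, 14->10
Step 2: d_i = R_x(i) - R_y(i); compute d_i^2.
  (8-8)^2=0, (7-1)^2=36, (9-6)^2=9, (11-3)^2=64, (1-2)^2=1, (5-9)^2=16, (6-11)^2=25, (3-7)^2=16, (4-4)^2=0, (2-5)^2=9, (10-10)^2=0
sum(d^2) = 176.
Step 3: rho = 1 - 6*176 / (11*(11^2 - 1)) = 1 - 1056/1320 = 0.200000.
Step 4: Under H0, t = rho * sqrt((n-2)/(1-rho^2)) = 0.6124 ~ t(9).
Step 5: Two-sided p-value from the t-distribution with 9 df = 0.555445.
Step 6: alpha = 0.1. fail to reject H0.

rho = 0.2000, p = 0.555445, fail to reject H0 at alpha = 0.1.


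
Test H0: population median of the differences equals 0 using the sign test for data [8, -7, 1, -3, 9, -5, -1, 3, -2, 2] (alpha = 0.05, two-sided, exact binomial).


Step 1: Discard zero differences. Original n = 10; n_eff = number of nonzero differences = 10.
Nonzero differences (with sign): +8, -7, +1, -3, +9, -5, -1, +3, -2, +2
Step 2: Count signs: positive = 5, negative = 5.
Step 3: Under H0: P(positive) = 0.5, so the number of positives S ~ Bin(10, 0.5).
Step 4: Two-sided exact p-value = sum of Bin(10,0.5) probabilities at or below the observed probability = 1.000000.
Step 5: alpha = 0.05. fail to reject H0.

n_eff = 10, pos = 5, neg = 5, p = 1.000000, fail to reject H0.


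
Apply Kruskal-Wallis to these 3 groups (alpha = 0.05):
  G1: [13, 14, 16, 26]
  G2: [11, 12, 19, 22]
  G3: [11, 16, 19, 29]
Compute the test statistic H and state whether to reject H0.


Step 1: Combine all N = 12 observations and assign midranks.
sorted (value, group, rank): (11,G2,1.5), (11,G3,1.5), (12,G2,3), (13,G1,4), (14,G1,5), (16,G1,6.5), (16,G3,6.5), (19,G2,8.5), (19,G3,8.5), (22,G2,10), (26,G1,11), (29,G3,12)
Step 2: Sum ranks within each group.
R_1 = 26.5 (n_1 = 4)
R_2 = 23 (n_2 = 4)
R_3 = 28.5 (n_3 = 4)
Step 3: H = 12/(N(N+1)) * sum(R_i^2/n_i) - 3(N+1)
     = 12/(12*13) * (26.5^2/4 + 23^2/4 + 28.5^2/4) - 3*13
     = 0.076923 * 510.875 - 39
     = 0.298077.
Step 4: Ties present; correction factor C = 1 - 18/(12^3 - 12) = 0.989510. Corrected H = 0.298077 / 0.989510 = 0.301237.
Step 5: Under H0, H ~ chi^2(2); p-value = 0.860176.
Step 6: alpha = 0.05. fail to reject H0.

H = 0.3012, df = 2, p = 0.860176, fail to reject H0.


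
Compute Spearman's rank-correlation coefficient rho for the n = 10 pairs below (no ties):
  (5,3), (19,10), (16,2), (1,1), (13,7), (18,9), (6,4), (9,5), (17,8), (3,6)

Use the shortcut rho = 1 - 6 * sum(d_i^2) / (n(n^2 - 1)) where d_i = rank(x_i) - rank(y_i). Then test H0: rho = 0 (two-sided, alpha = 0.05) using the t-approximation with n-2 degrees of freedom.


Step 1: Rank x and y separately (midranks; no ties here).
rank(x): 5->3, 19->10, 16->7, 1->1, 13->6, 18->9, 6->4, 9->5, 17->8, 3->2
rank(y): 3->3, 10->10, 2->2, 1->1, 7->7, 9->9, 4->4, 5->5, 8->8, 6->6
Step 2: d_i = R_x(i) - R_y(i); compute d_i^2.
  (3-3)^2=0, (10-10)^2=0, (7-2)^2=25, (1-1)^2=0, (6-7)^2=1, (9-9)^2=0, (4-4)^2=0, (5-5)^2=0, (8-8)^2=0, (2-6)^2=16
sum(d^2) = 42.
Step 3: rho = 1 - 6*42 / (10*(10^2 - 1)) = 1 - 252/990 = 0.745455.
Step 4: Under H0, t = rho * sqrt((n-2)/(1-rho^2)) = 3.1632 ~ t(8).
Step 5: Two-sided p-value from the t-distribution with 8 df = 0.013330.
Step 6: alpha = 0.05. reject H0.

rho = 0.7455, p = 0.013330, reject H0 at alpha = 0.05.


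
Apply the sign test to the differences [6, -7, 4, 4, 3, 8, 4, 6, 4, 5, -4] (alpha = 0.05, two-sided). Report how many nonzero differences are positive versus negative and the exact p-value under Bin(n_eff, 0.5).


Step 1: Discard zero differences. Original n = 11; n_eff = number of nonzero differences = 11.
Nonzero differences (with sign): +6, -7, +4, +4, +3, +8, +4, +6, +4, +5, -4
Step 2: Count signs: positive = 9, negative = 2.
Step 3: Under H0: P(positive) = 0.5, so the number of positives S ~ Bin(11, 0.5).
Step 4: Two-sided exact p-value = sum of Bin(11,0.5) probabilities at or below the observed probability = 0.065430.
Step 5: alpha = 0.05. fail to reject H0.

n_eff = 11, pos = 9, neg = 2, p = 0.065430, fail to reject H0.


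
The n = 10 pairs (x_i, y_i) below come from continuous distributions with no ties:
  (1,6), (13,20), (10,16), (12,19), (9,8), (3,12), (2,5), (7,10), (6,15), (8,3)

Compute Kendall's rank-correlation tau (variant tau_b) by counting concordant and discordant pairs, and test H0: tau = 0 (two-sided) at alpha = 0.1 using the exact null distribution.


Step 1: Enumerate the 45 unordered pairs (i,j) with i<j and classify each by sign(x_j-x_i) * sign(y_j-y_i).
  (1,2):dx=+12,dy=+14->C; (1,3):dx=+9,dy=+10->C; (1,4):dx=+11,dy=+13->C; (1,5):dx=+8,dy=+2->C
  (1,6):dx=+2,dy=+6->C; (1,7):dx=+1,dy=-1->D; (1,8):dx=+6,dy=+4->C; (1,9):dx=+5,dy=+9->C
  (1,10):dx=+7,dy=-3->D; (2,3):dx=-3,dy=-4->C; (2,4):dx=-1,dy=-1->C; (2,5):dx=-4,dy=-12->C
  (2,6):dx=-10,dy=-8->C; (2,7):dx=-11,dy=-15->C; (2,8):dx=-6,dy=-10->C; (2,9):dx=-7,dy=-5->C
  (2,10):dx=-5,dy=-17->C; (3,4):dx=+2,dy=+3->C; (3,5):dx=-1,dy=-8->C; (3,6):dx=-7,dy=-4->C
  (3,7):dx=-8,dy=-11->C; (3,8):dx=-3,dy=-6->C; (3,9):dx=-4,dy=-1->C; (3,10):dx=-2,dy=-13->C
  (4,5):dx=-3,dy=-11->C; (4,6):dx=-9,dy=-7->C; (4,7):dx=-10,dy=-14->C; (4,8):dx=-5,dy=-9->C
  (4,9):dx=-6,dy=-4->C; (4,10):dx=-4,dy=-16->C; (5,6):dx=-6,dy=+4->D; (5,7):dx=-7,dy=-3->C
  (5,8):dx=-2,dy=+2->D; (5,9):dx=-3,dy=+7->D; (5,10):dx=-1,dy=-5->C; (6,7):dx=-1,dy=-7->C
  (6,8):dx=+4,dy=-2->D; (6,9):dx=+3,dy=+3->C; (6,10):dx=+5,dy=-9->D; (7,8):dx=+5,dy=+5->C
  (7,9):dx=+4,dy=+10->C; (7,10):dx=+6,dy=-2->D; (8,9):dx=-1,dy=+5->D; (8,10):dx=+1,dy=-7->D
  (9,10):dx=+2,dy=-12->D
Step 2: C = 34, D = 11, total pairs = 45.
Step 3: tau = (C - D)/(n(n-1)/2) = (34 - 11)/45 = 0.511111.
Step 4: Exact two-sided p-value (enumerate n! = 3628800 permutations of y under H0): p = 0.046623.
Step 5: alpha = 0.1. reject H0.

tau_b = 0.5111 (C=34, D=11), p = 0.046623, reject H0.


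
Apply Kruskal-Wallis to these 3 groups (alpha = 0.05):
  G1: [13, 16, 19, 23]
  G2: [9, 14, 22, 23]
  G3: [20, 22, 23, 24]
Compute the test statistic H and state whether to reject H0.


Step 1: Combine all N = 12 observations and assign midranks.
sorted (value, group, rank): (9,G2,1), (13,G1,2), (14,G2,3), (16,G1,4), (19,G1,5), (20,G3,6), (22,G2,7.5), (22,G3,7.5), (23,G1,10), (23,G2,10), (23,G3,10), (24,G3,12)
Step 2: Sum ranks within each group.
R_1 = 21 (n_1 = 4)
R_2 = 21.5 (n_2 = 4)
R_3 = 35.5 (n_3 = 4)
Step 3: H = 12/(N(N+1)) * sum(R_i^2/n_i) - 3(N+1)
     = 12/(12*13) * (21^2/4 + 21.5^2/4 + 35.5^2/4) - 3*13
     = 0.076923 * 540.875 - 39
     = 2.605769.
Step 4: Ties present; correction factor C = 1 - 30/(12^3 - 12) = 0.982517. Corrected H = 2.605769 / 0.982517 = 2.652135.
Step 5: Under H0, H ~ chi^2(2); p-value = 0.265519.
Step 6: alpha = 0.05. fail to reject H0.

H = 2.6521, df = 2, p = 0.265519, fail to reject H0.


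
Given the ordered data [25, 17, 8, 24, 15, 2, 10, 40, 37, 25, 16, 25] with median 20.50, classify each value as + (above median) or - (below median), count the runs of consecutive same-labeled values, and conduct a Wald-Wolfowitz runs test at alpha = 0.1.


Step 1: Compute median = 20.50; label A = above, B = below.
Labels in order: ABBABBBAAABA  (n_A = 6, n_B = 6)
Step 2: Count runs R = 7.
Step 3: Under H0 (random ordering), E[R] = 2*n_A*n_B/(n_A+n_B) + 1 = 2*6*6/12 + 1 = 7.0000.
        Var[R] = 2*n_A*n_B*(2*n_A*n_B - n_A - n_B) / ((n_A+n_B)^2 * (n_A+n_B-1)) = 4320/1584 = 2.7273.
        SD[R] = 1.6514.
Step 4: R = E[R], so z = 0 with no continuity correction.
Step 5: Two-sided p-value via normal approximation = 2*(1 - Phi(|z|)) = 1.000000.
Step 6: alpha = 0.1. fail to reject H0.

R = 7, z = 0.0000, p = 1.000000, fail to reject H0.


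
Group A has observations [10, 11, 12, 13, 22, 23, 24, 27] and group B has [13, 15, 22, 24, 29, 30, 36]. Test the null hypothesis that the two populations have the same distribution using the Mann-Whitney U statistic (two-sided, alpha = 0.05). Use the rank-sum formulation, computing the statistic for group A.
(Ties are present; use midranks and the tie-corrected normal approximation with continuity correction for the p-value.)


Step 1: Combine and sort all 15 observations; assign midranks.
sorted (value, group): (10,X), (11,X), (12,X), (13,X), (13,Y), (15,Y), (22,X), (22,Y), (23,X), (24,X), (24,Y), (27,X), (29,Y), (30,Y), (36,Y)
ranks: 10->1, 11->2, 12->3, 13->4.5, 13->4.5, 15->6, 22->7.5, 22->7.5, 23->9, 24->10.5, 24->10.5, 27->12, 29->13, 30->14, 36->15
Step 2: Rank sum for X: R1 = 1 + 2 + 3 + 4.5 + 7.5 + 9 + 10.5 + 12 = 49.5.
Step 3: U_X = R1 - n1(n1+1)/2 = 49.5 - 8*9/2 = 49.5 - 36 = 13.5.
       U_Y = n1*n2 - U_X = 56 - 13.5 = 42.5.
Step 4: Ties are present, so use the tie-corrected normal approximation (with continuity correction) for the p-value.
Step 5: p-value = 0.104260; compare to alpha = 0.05. fail to reject H0.

U_X = 13.5, p = 0.104260, fail to reject H0 at alpha = 0.05.


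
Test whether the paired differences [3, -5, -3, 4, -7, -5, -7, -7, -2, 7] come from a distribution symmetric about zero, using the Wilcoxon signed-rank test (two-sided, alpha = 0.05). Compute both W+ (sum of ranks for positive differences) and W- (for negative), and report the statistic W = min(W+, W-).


Step 1: Drop any zero differences (none here) and take |d_i|.
|d| = [3, 5, 3, 4, 7, 5, 7, 7, 2, 7]
Step 2: Midrank |d_i| (ties get averaged ranks).
ranks: |3|->2.5, |5|->5.5, |3|->2.5, |4|->4, |7|->8.5, |5|->5.5, |7|->8.5, |7|->8.5, |2|->1, |7|->8.5
Step 3: Attach original signs; sum ranks with positive sign and with negative sign.
W+ = 2.5 + 4 + 8.5 = 15
W- = 5.5 + 2.5 + 8.5 + 5.5 + 8.5 + 8.5 + 1 = 40
(Check: W+ + W- = 55 should equal n(n+1)/2 = 55.)
Step 4: Test statistic W = min(W+, W-) = 15.
Step 5: Ties in |d|, so use the tie-corrected normal approximation.
        E[W] = n(n+1)/4 = 10*11/4 = 27.5.
        Tie groups: |d|=3 (t=2), |d|=5 (t=2), |d|=7 (t=4); sum(t^3 - t) = 72.
        Var[W] = n(n+1)(2n+1)/24 - sum(t^3-t)/48 = 2310/24 - 72/48 = 94.75.
        z = (W - E[W]) / sqrt(Var[W]) = (15 - 27.5) / 9.7340 = -1.2842.
        Two-sided p = 2*Phi(z) = 0.199085.
Step 6: alpha = 0.05. fail to reject H0.

W+ = 15, W- = 40, W = min = 15, p = 0.199085, fail to reject H0.


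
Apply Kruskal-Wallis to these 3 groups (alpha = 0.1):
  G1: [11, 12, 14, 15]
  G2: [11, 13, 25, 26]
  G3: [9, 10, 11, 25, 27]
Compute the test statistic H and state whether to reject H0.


Step 1: Combine all N = 13 observations and assign midranks.
sorted (value, group, rank): (9,G3,1), (10,G3,2), (11,G1,4), (11,G2,4), (11,G3,4), (12,G1,6), (13,G2,7), (14,G1,8), (15,G1,9), (25,G2,10.5), (25,G3,10.5), (26,G2,12), (27,G3,13)
Step 2: Sum ranks within each group.
R_1 = 27 (n_1 = 4)
R_2 = 33.5 (n_2 = 4)
R_3 = 30.5 (n_3 = 5)
Step 3: H = 12/(N(N+1)) * sum(R_i^2/n_i) - 3(N+1)
     = 12/(13*14) * (27^2/4 + 33.5^2/4 + 30.5^2/5) - 3*14
     = 0.065934 * 648.862 - 42
     = 0.782143.
Step 4: Ties present; correction factor C = 1 - 30/(13^3 - 13) = 0.986264. Corrected H = 0.782143 / 0.986264 = 0.793036.
Step 5: Under H0, H ~ chi^2(2); p-value = 0.672658.
Step 6: alpha = 0.1. fail to reject H0.

H = 0.7930, df = 2, p = 0.672658, fail to reject H0.


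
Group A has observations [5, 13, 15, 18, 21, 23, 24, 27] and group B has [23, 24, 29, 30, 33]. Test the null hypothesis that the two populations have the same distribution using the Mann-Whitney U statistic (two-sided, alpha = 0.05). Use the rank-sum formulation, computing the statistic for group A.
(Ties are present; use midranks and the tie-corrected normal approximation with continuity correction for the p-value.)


Step 1: Combine and sort all 13 observations; assign midranks.
sorted (value, group): (5,X), (13,X), (15,X), (18,X), (21,X), (23,X), (23,Y), (24,X), (24,Y), (27,X), (29,Y), (30,Y), (33,Y)
ranks: 5->1, 13->2, 15->3, 18->4, 21->5, 23->6.5, 23->6.5, 24->8.5, 24->8.5, 27->10, 29->11, 30->12, 33->13
Step 2: Rank sum for X: R1 = 1 + 2 + 3 + 4 + 5 + 6.5 + 8.5 + 10 = 40.
Step 3: U_X = R1 - n1(n1+1)/2 = 40 - 8*9/2 = 40 - 36 = 4.
       U_Y = n1*n2 - U_X = 40 - 4 = 36.
Step 4: Ties are present, so use the tie-corrected normal approximation (with continuity correction) for the p-value.
Step 5: p-value = 0.022892; compare to alpha = 0.05. reject H0.

U_X = 4, p = 0.022892, reject H0 at alpha = 0.05.


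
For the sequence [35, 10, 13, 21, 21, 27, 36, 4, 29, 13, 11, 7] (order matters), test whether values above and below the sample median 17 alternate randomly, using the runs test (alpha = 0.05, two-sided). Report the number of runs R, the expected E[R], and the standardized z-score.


Step 1: Compute median = 17; label A = above, B = below.
Labels in order: ABBAAAABABBB  (n_A = 6, n_B = 6)
Step 2: Count runs R = 6.
Step 3: Under H0 (random ordering), E[R] = 2*n_A*n_B/(n_A+n_B) + 1 = 2*6*6/12 + 1 = 7.0000.
        Var[R] = 2*n_A*n_B*(2*n_A*n_B - n_A - n_B) / ((n_A+n_B)^2 * (n_A+n_B-1)) = 4320/1584 = 2.7273.
        SD[R] = 1.6514.
Step 4: Continuity-corrected z = (R + 0.5 - E[R]) / SD[R] = (6 + 0.5 - 7.0000) / 1.6514 = -0.3028.
Step 5: Two-sided p-value via normal approximation = 2*(1 - Phi(|z|)) = 0.762069.
Step 6: alpha = 0.05. fail to reject H0.

R = 6, z = -0.3028, p = 0.762069, fail to reject H0.


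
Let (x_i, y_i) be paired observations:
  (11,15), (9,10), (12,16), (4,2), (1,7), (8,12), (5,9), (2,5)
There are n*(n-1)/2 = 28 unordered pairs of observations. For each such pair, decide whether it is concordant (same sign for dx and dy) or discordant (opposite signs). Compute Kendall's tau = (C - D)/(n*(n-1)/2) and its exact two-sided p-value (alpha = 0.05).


Step 1: Enumerate the 28 unordered pairs (i,j) with i<j and classify each by sign(x_j-x_i) * sign(y_j-y_i).
  (1,2):dx=-2,dy=-5->C; (1,3):dx=+1,dy=+1->C; (1,4):dx=-7,dy=-13->C; (1,5):dx=-10,dy=-8->C
  (1,6):dx=-3,dy=-3->C; (1,7):dx=-6,dy=-6->C; (1,8):dx=-9,dy=-10->C; (2,3):dx=+3,dy=+6->C
  (2,4):dx=-5,dy=-8->C; (2,5):dx=-8,dy=-3->C; (2,6):dx=-1,dy=+2->D; (2,7):dx=-4,dy=-1->C
  (2,8):dx=-7,dy=-5->C; (3,4):dx=-8,dy=-14->C; (3,5):dx=-11,dy=-9->C; (3,6):dx=-4,dy=-4->C
  (3,7):dx=-7,dy=-7->C; (3,8):dx=-10,dy=-11->C; (4,5):dx=-3,dy=+5->D; (4,6):dx=+4,dy=+10->C
  (4,7):dx=+1,dy=+7->C; (4,8):dx=-2,dy=+3->D; (5,6):dx=+7,dy=+5->C; (5,7):dx=+4,dy=+2->C
  (5,8):dx=+1,dy=-2->D; (6,7):dx=-3,dy=-3->C; (6,8):dx=-6,dy=-7->C; (7,8):dx=-3,dy=-4->C
Step 2: C = 24, D = 4, total pairs = 28.
Step 3: tau = (C - D)/(n(n-1)/2) = (24 - 4)/28 = 0.714286.
Step 4: Exact two-sided p-value (enumerate n! = 40320 permutations of y under H0): p = 0.014137.
Step 5: alpha = 0.05. reject H0.

tau_b = 0.7143 (C=24, D=4), p = 0.014137, reject H0.


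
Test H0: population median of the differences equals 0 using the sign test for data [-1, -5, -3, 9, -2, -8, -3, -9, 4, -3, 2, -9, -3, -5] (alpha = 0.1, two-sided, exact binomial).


Step 1: Discard zero differences. Original n = 14; n_eff = number of nonzero differences = 14.
Nonzero differences (with sign): -1, -5, -3, +9, -2, -8, -3, -9, +4, -3, +2, -9, -3, -5
Step 2: Count signs: positive = 3, negative = 11.
Step 3: Under H0: P(positive) = 0.5, so the number of positives S ~ Bin(14, 0.5).
Step 4: Two-sided exact p-value = sum of Bin(14,0.5) probabilities at or below the observed probability = 0.057373.
Step 5: alpha = 0.1. reject H0.

n_eff = 14, pos = 3, neg = 11, p = 0.057373, reject H0.


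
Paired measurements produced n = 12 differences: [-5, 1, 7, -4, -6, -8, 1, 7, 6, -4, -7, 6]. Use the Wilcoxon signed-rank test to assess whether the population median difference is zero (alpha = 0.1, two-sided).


Step 1: Drop any zero differences (none here) and take |d_i|.
|d| = [5, 1, 7, 4, 6, 8, 1, 7, 6, 4, 7, 6]
Step 2: Midrank |d_i| (ties get averaged ranks).
ranks: |5|->5, |1|->1.5, |7|->10, |4|->3.5, |6|->7, |8|->12, |1|->1.5, |7|->10, |6|->7, |4|->3.5, |7|->10, |6|->7
Step 3: Attach original signs; sum ranks with positive sign and with negative sign.
W+ = 1.5 + 10 + 1.5 + 10 + 7 + 7 = 37
W- = 5 + 3.5 + 7 + 12 + 3.5 + 10 = 41
(Check: W+ + W- = 78 should equal n(n+1)/2 = 78.)
Step 4: Test statistic W = min(W+, W-) = 37.
Step 5: Ties in |d|, so use the tie-corrected normal approximation.
        E[W] = n(n+1)/4 = 12*13/4 = 39.
        Tie groups: |d|=1 (t=2), |d|=4 (t=2), |d|=6 (t=3), |d|=7 (t=3); sum(t^3 - t) = 60.
        Var[W] = n(n+1)(2n+1)/24 - sum(t^3-t)/48 = 3900/24 - 60/48 = 161.25.
        z = (W - E[W]) / sqrt(Var[W]) = (37 - 39) / 12.6984 = -0.1575.
        Two-sided p = 2*Phi(z) = 0.874851.
Step 6: alpha = 0.1. fail to reject H0.

W+ = 37, W- = 41, W = min = 37, p = 0.874851, fail to reject H0.


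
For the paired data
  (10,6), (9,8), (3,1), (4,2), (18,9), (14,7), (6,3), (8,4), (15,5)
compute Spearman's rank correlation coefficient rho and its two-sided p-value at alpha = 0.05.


Step 1: Rank x and y separately (midranks; no ties here).
rank(x): 10->6, 9->5, 3->1, 4->2, 18->9, 14->7, 6->3, 8->4, 15->8
rank(y): 6->6, 8->8, 1->1, 2->2, 9->9, 7->7, 3->3, 4->4, 5->5
Step 2: d_i = R_x(i) - R_y(i); compute d_i^2.
  (6-6)^2=0, (5-8)^2=9, (1-1)^2=0, (2-2)^2=0, (9-9)^2=0, (7-7)^2=0, (3-3)^2=0, (4-4)^2=0, (8-5)^2=9
sum(d^2) = 18.
Step 3: rho = 1 - 6*18 / (9*(9^2 - 1)) = 1 - 108/720 = 0.850000.
Step 4: Under H0, t = rho * sqrt((n-2)/(1-rho^2)) = 4.2691 ~ t(7).
Step 5: Two-sided p-value from the t-distribution with 7 df = 0.003705.
Step 6: alpha = 0.05. reject H0.

rho = 0.8500, p = 0.003705, reject H0 at alpha = 0.05.


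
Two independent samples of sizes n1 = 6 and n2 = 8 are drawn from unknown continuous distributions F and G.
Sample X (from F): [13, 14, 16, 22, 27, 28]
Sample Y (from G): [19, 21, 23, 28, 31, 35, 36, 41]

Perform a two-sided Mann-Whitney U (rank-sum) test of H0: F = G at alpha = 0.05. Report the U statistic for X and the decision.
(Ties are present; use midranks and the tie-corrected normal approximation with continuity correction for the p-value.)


Step 1: Combine and sort all 14 observations; assign midranks.
sorted (value, group): (13,X), (14,X), (16,X), (19,Y), (21,Y), (22,X), (23,Y), (27,X), (28,X), (28,Y), (31,Y), (35,Y), (36,Y), (41,Y)
ranks: 13->1, 14->2, 16->3, 19->4, 21->5, 22->6, 23->7, 27->8, 28->9.5, 28->9.5, 31->11, 35->12, 36->13, 41->14
Step 2: Rank sum for X: R1 = 1 + 2 + 3 + 6 + 8 + 9.5 = 29.5.
Step 3: U_X = R1 - n1(n1+1)/2 = 29.5 - 6*7/2 = 29.5 - 21 = 8.5.
       U_Y = n1*n2 - U_X = 48 - 8.5 = 39.5.
Step 4: Ties are present, so use the tie-corrected normal approximation (with continuity correction) for the p-value.
Step 5: p-value = 0.052547; compare to alpha = 0.05. fail to reject H0.

U_X = 8.5, p = 0.052547, fail to reject H0 at alpha = 0.05.
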